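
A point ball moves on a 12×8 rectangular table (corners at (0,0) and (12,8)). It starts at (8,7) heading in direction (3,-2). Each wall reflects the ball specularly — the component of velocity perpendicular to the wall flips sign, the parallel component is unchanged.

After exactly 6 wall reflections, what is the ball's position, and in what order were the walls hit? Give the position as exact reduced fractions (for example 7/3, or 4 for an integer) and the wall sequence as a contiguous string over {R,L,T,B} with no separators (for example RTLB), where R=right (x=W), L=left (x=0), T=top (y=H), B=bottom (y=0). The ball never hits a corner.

Final position: (11/2,0)
Wall sequence: RBLTRB

1. t=4/3 → R at (12,13/3); v=(-3,-2)
2. t=13/6 → B at (11/2,0); v=(-3,2)
3. t=11/6 → L at (0,11/3); v=(3,2)
4. t=13/6 → T at (13/2,8); v=(3,-2)
5. t=11/6 → R at (12,13/3); v=(-3,-2)
6. t=13/6 → B at (11/2,0); v=(-3,2)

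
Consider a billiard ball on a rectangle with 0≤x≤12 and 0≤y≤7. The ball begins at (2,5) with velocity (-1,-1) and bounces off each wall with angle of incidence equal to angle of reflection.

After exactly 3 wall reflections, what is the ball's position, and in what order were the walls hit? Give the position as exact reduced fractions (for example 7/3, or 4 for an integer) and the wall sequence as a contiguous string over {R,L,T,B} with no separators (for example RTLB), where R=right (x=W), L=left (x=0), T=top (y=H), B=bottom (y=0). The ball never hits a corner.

1. t=2 → L at (0,3); v=(1,-1)
2. t=3 → B at (3,0); v=(1,1)
3. t=7 → T at (10,7); v=(1,-1)

Final position: (10,7)
Wall sequence: LBT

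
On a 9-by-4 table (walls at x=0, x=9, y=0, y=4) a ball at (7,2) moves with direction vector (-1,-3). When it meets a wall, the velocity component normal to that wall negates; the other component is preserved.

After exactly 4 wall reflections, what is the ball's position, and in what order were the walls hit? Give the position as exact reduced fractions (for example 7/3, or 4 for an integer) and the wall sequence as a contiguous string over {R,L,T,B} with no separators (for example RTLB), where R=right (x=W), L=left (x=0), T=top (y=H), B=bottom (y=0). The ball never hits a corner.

Final position: (7/3,4)
Wall sequence: BTBT

1. t=2/3 → B at (19/3,0); v=(-1,3)
2. t=4/3 → T at (5,4); v=(-1,-3)
3. t=4/3 → B at (11/3,0); v=(-1,3)
4. t=4/3 → T at (7/3,4); v=(-1,-3)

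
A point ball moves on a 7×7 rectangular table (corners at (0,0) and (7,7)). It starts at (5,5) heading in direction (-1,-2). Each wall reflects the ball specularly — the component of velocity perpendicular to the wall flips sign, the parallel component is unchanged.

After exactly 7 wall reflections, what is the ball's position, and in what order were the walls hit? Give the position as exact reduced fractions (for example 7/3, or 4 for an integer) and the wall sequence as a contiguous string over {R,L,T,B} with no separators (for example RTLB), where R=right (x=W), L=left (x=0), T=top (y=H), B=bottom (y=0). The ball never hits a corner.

1. t=5/2 → B at (5/2,0); v=(-1,2)
2. t=5/2 → L at (0,5); v=(1,2)
3. t=1 → T at (1,7); v=(1,-2)
4. t=7/2 → B at (9/2,0); v=(1,2)
5. t=5/2 → R at (7,5); v=(-1,2)
6. t=1 → T at (6,7); v=(-1,-2)
7. t=7/2 → B at (5/2,0); v=(-1,2)

Final position: (5/2,0)
Wall sequence: BLTBRTB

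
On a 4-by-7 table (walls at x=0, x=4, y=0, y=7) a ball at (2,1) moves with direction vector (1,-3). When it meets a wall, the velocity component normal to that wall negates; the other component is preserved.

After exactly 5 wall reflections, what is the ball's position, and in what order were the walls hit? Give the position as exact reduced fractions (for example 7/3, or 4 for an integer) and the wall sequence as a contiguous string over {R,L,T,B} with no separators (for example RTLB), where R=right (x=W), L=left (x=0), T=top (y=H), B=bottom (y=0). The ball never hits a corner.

Final position: (0,3)
Wall sequence: BRTBL

1. t=1/3 → B at (7/3,0); v=(1,3)
2. t=5/3 → R at (4,5); v=(-1,3)
3. t=2/3 → T at (10/3,7); v=(-1,-3)
4. t=7/3 → B at (1,0); v=(-1,3)
5. t=1 → L at (0,3); v=(1,3)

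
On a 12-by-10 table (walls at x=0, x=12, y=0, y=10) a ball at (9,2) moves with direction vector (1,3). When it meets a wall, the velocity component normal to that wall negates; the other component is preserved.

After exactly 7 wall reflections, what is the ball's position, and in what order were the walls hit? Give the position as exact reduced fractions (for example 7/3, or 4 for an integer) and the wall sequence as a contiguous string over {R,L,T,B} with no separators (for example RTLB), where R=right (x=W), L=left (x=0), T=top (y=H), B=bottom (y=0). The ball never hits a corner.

1. t=8/3 → T at (35/3,10); v=(1,-3)
2. t=1/3 → R at (12,9); v=(-1,-3)
3. t=3 → B at (9,0); v=(-1,3)
4. t=10/3 → T at (17/3,10); v=(-1,-3)
5. t=10/3 → B at (7/3,0); v=(-1,3)
6. t=7/3 → L at (0,7); v=(1,3)
7. t=1 → T at (1,10); v=(1,-3)

Final position: (1,10)
Wall sequence: TRBTBLT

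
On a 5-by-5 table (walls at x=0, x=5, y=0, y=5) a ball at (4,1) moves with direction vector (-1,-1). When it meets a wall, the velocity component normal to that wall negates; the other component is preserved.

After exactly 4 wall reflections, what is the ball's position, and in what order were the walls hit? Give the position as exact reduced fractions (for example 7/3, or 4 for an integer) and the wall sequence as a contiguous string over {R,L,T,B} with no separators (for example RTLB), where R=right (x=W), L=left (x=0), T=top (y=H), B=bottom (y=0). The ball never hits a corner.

Final position: (5,2)
Wall sequence: BLTR

1. t=1 → B at (3,0); v=(-1,1)
2. t=3 → L at (0,3); v=(1,1)
3. t=2 → T at (2,5); v=(1,-1)
4. t=3 → R at (5,2); v=(-1,-1)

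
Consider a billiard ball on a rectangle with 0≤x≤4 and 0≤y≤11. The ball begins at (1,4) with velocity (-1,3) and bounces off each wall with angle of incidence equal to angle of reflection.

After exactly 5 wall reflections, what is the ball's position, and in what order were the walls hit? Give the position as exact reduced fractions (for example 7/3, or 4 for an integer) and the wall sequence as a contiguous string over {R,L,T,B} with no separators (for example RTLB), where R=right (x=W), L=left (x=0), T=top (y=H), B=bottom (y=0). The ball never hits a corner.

1. t=1 → L at (0,7); v=(1,3)
2. t=4/3 → T at (4/3,11); v=(1,-3)
3. t=8/3 → R at (4,3); v=(-1,-3)
4. t=1 → B at (3,0); v=(-1,3)
5. t=3 → L at (0,9); v=(1,3)

Final position: (0,9)
Wall sequence: LTRBL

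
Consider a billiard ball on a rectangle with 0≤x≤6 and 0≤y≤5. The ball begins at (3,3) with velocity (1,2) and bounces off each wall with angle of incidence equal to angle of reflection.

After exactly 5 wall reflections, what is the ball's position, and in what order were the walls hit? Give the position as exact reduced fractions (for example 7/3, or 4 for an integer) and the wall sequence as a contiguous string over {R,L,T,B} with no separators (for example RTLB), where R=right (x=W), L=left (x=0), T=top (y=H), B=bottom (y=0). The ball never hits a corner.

Final position: (1/2,0)
Wall sequence: TRBTB

1. t=1 → T at (4,5); v=(1,-2)
2. t=2 → R at (6,1); v=(-1,-2)
3. t=1/2 → B at (11/2,0); v=(-1,2)
4. t=5/2 → T at (3,5); v=(-1,-2)
5. t=5/2 → B at (1/2,0); v=(-1,2)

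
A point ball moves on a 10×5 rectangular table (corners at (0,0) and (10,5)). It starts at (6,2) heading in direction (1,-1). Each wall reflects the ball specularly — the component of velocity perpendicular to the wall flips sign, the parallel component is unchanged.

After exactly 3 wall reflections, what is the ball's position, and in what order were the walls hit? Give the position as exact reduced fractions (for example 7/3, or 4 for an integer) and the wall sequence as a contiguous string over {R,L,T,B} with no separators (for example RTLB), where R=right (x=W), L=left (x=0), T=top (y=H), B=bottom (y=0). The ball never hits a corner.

1. t=2 → B at (8,0); v=(1,1)
2. t=2 → R at (10,2); v=(-1,1)
3. t=3 → T at (7,5); v=(-1,-1)

Final position: (7,5)
Wall sequence: BRT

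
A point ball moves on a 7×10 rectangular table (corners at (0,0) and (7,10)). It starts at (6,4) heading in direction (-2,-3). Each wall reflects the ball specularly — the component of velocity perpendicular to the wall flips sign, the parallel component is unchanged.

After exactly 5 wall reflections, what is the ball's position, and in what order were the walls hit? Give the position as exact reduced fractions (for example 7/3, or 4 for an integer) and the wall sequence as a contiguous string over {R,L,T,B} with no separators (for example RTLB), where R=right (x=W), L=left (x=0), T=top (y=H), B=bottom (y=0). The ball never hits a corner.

Final position: (4,0)
Wall sequence: BLTRB

1. t=4/3 → B at (10/3,0); v=(-2,3)
2. t=5/3 → L at (0,5); v=(2,3)
3. t=5/3 → T at (10/3,10); v=(2,-3)
4. t=11/6 → R at (7,9/2); v=(-2,-3)
5. t=3/2 → B at (4,0); v=(-2,3)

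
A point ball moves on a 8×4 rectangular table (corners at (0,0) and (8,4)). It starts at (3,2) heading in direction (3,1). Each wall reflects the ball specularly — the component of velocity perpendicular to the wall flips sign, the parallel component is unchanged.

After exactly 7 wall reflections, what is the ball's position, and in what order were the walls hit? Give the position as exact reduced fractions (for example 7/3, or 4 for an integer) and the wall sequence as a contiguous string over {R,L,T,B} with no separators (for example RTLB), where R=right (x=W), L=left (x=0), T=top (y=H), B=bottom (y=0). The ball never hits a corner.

Final position: (1,4)
Wall sequence: RTLBRLT

1. t=5/3 → R at (8,11/3); v=(-3,1)
2. t=1/3 → T at (7,4); v=(-3,-1)
3. t=7/3 → L at (0,5/3); v=(3,-1)
4. t=5/3 → B at (5,0); v=(3,1)
5. t=1 → R at (8,1); v=(-3,1)
6. t=8/3 → L at (0,11/3); v=(3,1)
7. t=1/3 → T at (1,4); v=(3,-1)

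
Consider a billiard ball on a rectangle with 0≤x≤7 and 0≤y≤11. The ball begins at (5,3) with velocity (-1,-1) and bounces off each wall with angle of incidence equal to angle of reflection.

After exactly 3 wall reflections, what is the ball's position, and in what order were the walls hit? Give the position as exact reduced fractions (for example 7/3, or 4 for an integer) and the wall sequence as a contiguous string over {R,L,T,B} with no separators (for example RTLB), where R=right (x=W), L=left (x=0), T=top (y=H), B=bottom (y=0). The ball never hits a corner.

Final position: (7,9)
Wall sequence: BLR

1. t=3 → B at (2,0); v=(-1,1)
2. t=2 → L at (0,2); v=(1,1)
3. t=7 → R at (7,9); v=(-1,1)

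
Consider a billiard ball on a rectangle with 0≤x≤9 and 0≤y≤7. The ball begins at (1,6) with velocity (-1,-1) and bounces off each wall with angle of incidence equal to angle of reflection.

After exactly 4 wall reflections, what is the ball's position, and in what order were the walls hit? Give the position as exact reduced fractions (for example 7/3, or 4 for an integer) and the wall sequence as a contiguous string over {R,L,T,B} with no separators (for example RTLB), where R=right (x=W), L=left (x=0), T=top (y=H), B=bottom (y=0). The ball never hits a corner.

Final position: (6,7)
Wall sequence: LBRT

1. t=1 → L at (0,5); v=(1,-1)
2. t=5 → B at (5,0); v=(1,1)
3. t=4 → R at (9,4); v=(-1,1)
4. t=3 → T at (6,7); v=(-1,-1)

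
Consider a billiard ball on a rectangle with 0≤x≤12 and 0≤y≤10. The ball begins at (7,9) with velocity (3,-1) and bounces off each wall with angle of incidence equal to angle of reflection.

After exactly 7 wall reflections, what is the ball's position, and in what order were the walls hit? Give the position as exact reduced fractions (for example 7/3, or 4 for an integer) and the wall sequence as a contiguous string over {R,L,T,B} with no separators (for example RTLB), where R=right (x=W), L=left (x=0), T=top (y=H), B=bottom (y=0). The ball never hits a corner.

Final position: (8,10)
Wall sequence: RLBRLRT

1. t=5/3 → R at (12,22/3); v=(-3,-1)
2. t=4 → L at (0,10/3); v=(3,-1)
3. t=10/3 → B at (10,0); v=(3,1)
4. t=2/3 → R at (12,2/3); v=(-3,1)
5. t=4 → L at (0,14/3); v=(3,1)
6. t=4 → R at (12,26/3); v=(-3,1)
7. t=4/3 → T at (8,10); v=(-3,-1)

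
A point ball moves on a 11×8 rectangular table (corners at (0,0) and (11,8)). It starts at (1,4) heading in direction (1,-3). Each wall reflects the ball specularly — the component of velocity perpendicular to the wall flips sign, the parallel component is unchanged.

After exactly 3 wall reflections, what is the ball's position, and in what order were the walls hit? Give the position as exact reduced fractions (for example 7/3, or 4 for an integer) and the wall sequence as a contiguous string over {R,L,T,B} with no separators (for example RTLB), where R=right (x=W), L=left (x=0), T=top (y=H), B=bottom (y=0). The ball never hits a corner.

Final position: (23/3,0)
Wall sequence: BTB

1. t=4/3 → B at (7/3,0); v=(1,3)
2. t=8/3 → T at (5,8); v=(1,-3)
3. t=8/3 → B at (23/3,0); v=(1,3)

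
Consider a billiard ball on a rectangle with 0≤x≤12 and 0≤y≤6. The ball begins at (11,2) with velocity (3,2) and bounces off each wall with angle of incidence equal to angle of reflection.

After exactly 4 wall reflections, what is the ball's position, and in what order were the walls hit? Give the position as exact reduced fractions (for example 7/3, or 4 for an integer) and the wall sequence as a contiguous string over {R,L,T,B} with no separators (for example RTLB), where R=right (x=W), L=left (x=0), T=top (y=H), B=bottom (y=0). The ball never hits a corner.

Final position: (2,0)
Wall sequence: RTLB

1. t=1/3 → R at (12,8/3); v=(-3,2)
2. t=5/3 → T at (7,6); v=(-3,-2)
3. t=7/3 → L at (0,4/3); v=(3,-2)
4. t=2/3 → B at (2,0); v=(3,2)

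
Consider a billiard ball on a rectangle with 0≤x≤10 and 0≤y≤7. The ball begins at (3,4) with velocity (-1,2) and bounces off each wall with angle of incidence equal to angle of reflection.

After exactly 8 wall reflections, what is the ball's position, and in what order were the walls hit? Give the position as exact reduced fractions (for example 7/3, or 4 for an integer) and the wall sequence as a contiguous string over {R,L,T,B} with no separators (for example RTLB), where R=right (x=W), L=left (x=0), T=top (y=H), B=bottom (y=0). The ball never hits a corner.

Final position: (4,0)
Wall sequence: TLBTBRTB

1. t=3/2 → T at (3/2,7); v=(-1,-2)
2. t=3/2 → L at (0,4); v=(1,-2)
3. t=2 → B at (2,0); v=(1,2)
4. t=7/2 → T at (11/2,7); v=(1,-2)
5. t=7/2 → B at (9,0); v=(1,2)
6. t=1 → R at (10,2); v=(-1,2)
7. t=5/2 → T at (15/2,7); v=(-1,-2)
8. t=7/2 → B at (4,0); v=(-1,2)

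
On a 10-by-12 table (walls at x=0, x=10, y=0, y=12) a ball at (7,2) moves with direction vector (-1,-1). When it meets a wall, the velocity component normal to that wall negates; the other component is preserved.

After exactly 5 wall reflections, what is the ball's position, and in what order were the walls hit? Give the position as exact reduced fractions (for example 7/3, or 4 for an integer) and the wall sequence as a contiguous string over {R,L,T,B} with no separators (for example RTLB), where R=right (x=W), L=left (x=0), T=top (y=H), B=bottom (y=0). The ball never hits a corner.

1. t=2 → B at (5,0); v=(-1,1)
2. t=5 → L at (0,5); v=(1,1)
3. t=7 → T at (7,12); v=(1,-1)
4. t=3 → R at (10,9); v=(-1,-1)
5. t=9 → B at (1,0); v=(-1,1)

Final position: (1,0)
Wall sequence: BLTRB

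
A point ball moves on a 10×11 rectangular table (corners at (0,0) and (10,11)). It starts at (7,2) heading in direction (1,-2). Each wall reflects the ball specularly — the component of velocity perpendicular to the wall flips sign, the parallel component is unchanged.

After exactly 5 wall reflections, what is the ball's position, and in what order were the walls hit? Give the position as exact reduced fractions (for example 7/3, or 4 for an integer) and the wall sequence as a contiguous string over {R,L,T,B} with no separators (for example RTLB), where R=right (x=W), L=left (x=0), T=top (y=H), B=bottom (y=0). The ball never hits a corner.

1. t=1 → B at (8,0); v=(1,2)
2. t=2 → R at (10,4); v=(-1,2)
3. t=7/2 → T at (13/2,11); v=(-1,-2)
4. t=11/2 → B at (1,0); v=(-1,2)
5. t=1 → L at (0,2); v=(1,2)

Final position: (0,2)
Wall sequence: BRTBL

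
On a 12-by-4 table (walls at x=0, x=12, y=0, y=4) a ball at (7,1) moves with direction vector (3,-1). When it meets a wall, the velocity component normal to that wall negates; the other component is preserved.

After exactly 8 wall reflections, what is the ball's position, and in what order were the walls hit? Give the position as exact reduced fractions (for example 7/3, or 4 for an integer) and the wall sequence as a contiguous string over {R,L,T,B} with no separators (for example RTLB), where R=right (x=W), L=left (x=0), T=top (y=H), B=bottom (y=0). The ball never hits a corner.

Final position: (0,10/3)
Wall sequence: BRTLBRTL

1. t=1 → B at (10,0); v=(3,1)
2. t=2/3 → R at (12,2/3); v=(-3,1)
3. t=10/3 → T at (2,4); v=(-3,-1)
4. t=2/3 → L at (0,10/3); v=(3,-1)
5. t=10/3 → B at (10,0); v=(3,1)
6. t=2/3 → R at (12,2/3); v=(-3,1)
7. t=10/3 → T at (2,4); v=(-3,-1)
8. t=2/3 → L at (0,10/3); v=(3,-1)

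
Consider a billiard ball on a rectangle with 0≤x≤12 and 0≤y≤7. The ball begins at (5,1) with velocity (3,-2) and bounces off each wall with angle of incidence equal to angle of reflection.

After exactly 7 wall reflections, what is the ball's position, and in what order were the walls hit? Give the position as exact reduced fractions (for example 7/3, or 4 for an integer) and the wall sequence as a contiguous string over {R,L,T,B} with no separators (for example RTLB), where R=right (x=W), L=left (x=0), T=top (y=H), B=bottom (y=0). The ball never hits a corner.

Final position: (10,7)
Wall sequence: BRTLBRT

1. t=1/2 → B at (13/2,0); v=(3,2)
2. t=11/6 → R at (12,11/3); v=(-3,2)
3. t=5/3 → T at (7,7); v=(-3,-2)
4. t=7/3 → L at (0,7/3); v=(3,-2)
5. t=7/6 → B at (7/2,0); v=(3,2)
6. t=17/6 → R at (12,17/3); v=(-3,2)
7. t=2/3 → T at (10,7); v=(-3,-2)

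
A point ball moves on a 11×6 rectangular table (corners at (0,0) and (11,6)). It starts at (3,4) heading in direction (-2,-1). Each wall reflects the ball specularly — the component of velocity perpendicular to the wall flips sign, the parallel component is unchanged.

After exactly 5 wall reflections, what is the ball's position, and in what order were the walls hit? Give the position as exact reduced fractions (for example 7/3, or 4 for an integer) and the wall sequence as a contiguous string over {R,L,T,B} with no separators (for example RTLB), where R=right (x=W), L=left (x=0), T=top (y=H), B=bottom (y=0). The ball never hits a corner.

Final position: (0,7/2)
Wall sequence: LBRTL

1. t=3/2 → L at (0,5/2); v=(2,-1)
2. t=5/2 → B at (5,0); v=(2,1)
3. t=3 → R at (11,3); v=(-2,1)
4. t=3 → T at (5,6); v=(-2,-1)
5. t=5/2 → L at (0,7/2); v=(2,-1)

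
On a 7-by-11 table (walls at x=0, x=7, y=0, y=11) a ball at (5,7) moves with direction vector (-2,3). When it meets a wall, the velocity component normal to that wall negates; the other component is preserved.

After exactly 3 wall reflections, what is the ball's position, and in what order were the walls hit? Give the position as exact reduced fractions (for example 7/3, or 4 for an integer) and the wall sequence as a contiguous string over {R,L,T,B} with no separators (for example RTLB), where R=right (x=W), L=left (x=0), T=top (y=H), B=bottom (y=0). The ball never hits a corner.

Final position: (5,0)
Wall sequence: TLB

1. t=4/3 → T at (7/3,11); v=(-2,-3)
2. t=7/6 → L at (0,15/2); v=(2,-3)
3. t=5/2 → B at (5,0); v=(2,3)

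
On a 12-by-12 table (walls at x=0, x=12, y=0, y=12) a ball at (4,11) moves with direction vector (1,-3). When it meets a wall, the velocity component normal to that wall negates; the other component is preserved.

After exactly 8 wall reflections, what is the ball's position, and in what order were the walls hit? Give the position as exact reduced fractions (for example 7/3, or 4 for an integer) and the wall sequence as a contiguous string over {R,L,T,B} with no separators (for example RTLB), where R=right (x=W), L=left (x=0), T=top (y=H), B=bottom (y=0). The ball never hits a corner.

Final position: (11/3,12)
Wall sequence: BTRBTBLT

1. t=11/3 → B at (23/3,0); v=(1,3)
2. t=4 → T at (35/3,12); v=(1,-3)
3. t=1/3 → R at (12,11); v=(-1,-3)
4. t=11/3 → B at (25/3,0); v=(-1,3)
5. t=4 → T at (13/3,12); v=(-1,-3)
6. t=4 → B at (1/3,0); v=(-1,3)
7. t=1/3 → L at (0,1); v=(1,3)
8. t=11/3 → T at (11/3,12); v=(1,-3)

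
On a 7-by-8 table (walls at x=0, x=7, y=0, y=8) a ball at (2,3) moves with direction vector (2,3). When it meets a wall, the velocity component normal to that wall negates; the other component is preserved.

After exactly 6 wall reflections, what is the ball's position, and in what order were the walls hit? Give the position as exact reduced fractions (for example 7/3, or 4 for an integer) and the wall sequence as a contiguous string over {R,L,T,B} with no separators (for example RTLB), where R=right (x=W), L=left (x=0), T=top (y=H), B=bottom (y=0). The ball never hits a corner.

1. t=5/3 → T at (16/3,8); v=(2,-3)
2. t=5/6 → R at (7,11/2); v=(-2,-3)
3. t=11/6 → B at (10/3,0); v=(-2,3)
4. t=5/3 → L at (0,5); v=(2,3)
5. t=1 → T at (2,8); v=(2,-3)
6. t=5/2 → R at (7,1/2); v=(-2,-3)

Final position: (7,1/2)
Wall sequence: TRBLTR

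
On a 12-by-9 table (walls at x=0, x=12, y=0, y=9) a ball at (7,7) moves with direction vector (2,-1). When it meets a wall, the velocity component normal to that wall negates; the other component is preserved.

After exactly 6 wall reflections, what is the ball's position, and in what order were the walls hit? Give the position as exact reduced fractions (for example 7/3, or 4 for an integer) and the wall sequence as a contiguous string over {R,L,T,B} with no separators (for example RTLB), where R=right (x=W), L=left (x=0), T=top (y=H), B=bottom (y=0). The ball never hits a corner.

Final position: (0,9/2)
Wall sequence: RBLRTL

1. t=5/2 → R at (12,9/2); v=(-2,-1)
2. t=9/2 → B at (3,0); v=(-2,1)
3. t=3/2 → L at (0,3/2); v=(2,1)
4. t=6 → R at (12,15/2); v=(-2,1)
5. t=3/2 → T at (9,9); v=(-2,-1)
6. t=9/2 → L at (0,9/2); v=(2,-1)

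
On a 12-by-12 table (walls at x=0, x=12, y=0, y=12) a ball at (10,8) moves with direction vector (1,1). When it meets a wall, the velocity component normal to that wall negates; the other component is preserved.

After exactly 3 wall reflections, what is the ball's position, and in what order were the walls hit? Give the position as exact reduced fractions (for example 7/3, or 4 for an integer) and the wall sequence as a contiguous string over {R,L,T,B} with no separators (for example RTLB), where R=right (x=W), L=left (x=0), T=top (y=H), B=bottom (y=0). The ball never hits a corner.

Final position: (0,2)
Wall sequence: RTL

1. t=2 → R at (12,10); v=(-1,1)
2. t=2 → T at (10,12); v=(-1,-1)
3. t=10 → L at (0,2); v=(1,-1)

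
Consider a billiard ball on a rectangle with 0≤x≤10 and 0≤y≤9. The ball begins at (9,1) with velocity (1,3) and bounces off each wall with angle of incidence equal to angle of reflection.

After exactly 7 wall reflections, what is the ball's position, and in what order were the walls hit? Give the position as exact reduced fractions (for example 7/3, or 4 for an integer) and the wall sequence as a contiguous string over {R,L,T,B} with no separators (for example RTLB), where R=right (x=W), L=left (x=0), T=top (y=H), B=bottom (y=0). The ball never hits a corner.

1. t=1 → R at (10,4); v=(-1,3)
2. t=5/3 → T at (25/3,9); v=(-1,-3)
3. t=3 → B at (16/3,0); v=(-1,3)
4. t=3 → T at (7/3,9); v=(-1,-3)
5. t=7/3 → L at (0,2); v=(1,-3)
6. t=2/3 → B at (2/3,0); v=(1,3)
7. t=3 → T at (11/3,9); v=(1,-3)

Final position: (11/3,9)
Wall sequence: RTBTLBT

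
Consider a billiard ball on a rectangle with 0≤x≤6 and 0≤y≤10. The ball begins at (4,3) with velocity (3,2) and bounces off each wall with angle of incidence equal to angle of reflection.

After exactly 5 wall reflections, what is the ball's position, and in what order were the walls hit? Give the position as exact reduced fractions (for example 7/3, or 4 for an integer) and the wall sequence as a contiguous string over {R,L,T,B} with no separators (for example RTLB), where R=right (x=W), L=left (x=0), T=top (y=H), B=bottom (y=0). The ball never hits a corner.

1. t=2/3 → R at (6,13/3); v=(-3,2)
2. t=2 → L at (0,25/3); v=(3,2)
3. t=5/6 → T at (5/2,10); v=(3,-2)
4. t=7/6 → R at (6,23/3); v=(-3,-2)
5. t=2 → L at (0,11/3); v=(3,-2)

Final position: (0,11/3)
Wall sequence: RLTRL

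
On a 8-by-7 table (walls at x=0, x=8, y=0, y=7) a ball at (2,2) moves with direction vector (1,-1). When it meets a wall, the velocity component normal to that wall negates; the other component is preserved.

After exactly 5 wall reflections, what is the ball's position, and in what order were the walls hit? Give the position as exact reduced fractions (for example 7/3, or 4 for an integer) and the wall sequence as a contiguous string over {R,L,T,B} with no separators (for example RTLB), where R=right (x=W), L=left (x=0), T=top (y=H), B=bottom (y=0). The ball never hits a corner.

1. t=2 → B at (4,0); v=(1,1)
2. t=4 → R at (8,4); v=(-1,1)
3. t=3 → T at (5,7); v=(-1,-1)
4. t=5 → L at (0,2); v=(1,-1)
5. t=2 → B at (2,0); v=(1,1)

Final position: (2,0)
Wall sequence: BRTLB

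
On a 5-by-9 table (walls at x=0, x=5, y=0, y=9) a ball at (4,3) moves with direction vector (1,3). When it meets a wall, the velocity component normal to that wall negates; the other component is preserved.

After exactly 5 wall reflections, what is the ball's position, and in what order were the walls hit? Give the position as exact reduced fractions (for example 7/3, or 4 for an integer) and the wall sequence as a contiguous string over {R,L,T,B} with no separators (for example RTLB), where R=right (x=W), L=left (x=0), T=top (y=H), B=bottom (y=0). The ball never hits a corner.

1. t=1 → R at (5,6); v=(-1,3)
2. t=1 → T at (4,9); v=(-1,-3)
3. t=3 → B at (1,0); v=(-1,3)
4. t=1 → L at (0,3); v=(1,3)
5. t=2 → T at (2,9); v=(1,-3)

Final position: (2,9)
Wall sequence: RTBLT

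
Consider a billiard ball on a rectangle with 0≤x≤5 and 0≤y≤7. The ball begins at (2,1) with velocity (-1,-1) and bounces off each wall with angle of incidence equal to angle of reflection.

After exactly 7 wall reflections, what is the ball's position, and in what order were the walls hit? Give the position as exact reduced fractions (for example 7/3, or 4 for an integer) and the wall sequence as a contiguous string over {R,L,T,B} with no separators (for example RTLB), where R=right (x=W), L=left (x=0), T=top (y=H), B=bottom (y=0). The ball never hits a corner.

Final position: (5,2)
Wall sequence: BLRTLBR

1. t=1 → B at (1,0); v=(-1,1)
2. t=1 → L at (0,1); v=(1,1)
3. t=5 → R at (5,6); v=(-1,1)
4. t=1 → T at (4,7); v=(-1,-1)
5. t=4 → L at (0,3); v=(1,-1)
6. t=3 → B at (3,0); v=(1,1)
7. t=2 → R at (5,2); v=(-1,1)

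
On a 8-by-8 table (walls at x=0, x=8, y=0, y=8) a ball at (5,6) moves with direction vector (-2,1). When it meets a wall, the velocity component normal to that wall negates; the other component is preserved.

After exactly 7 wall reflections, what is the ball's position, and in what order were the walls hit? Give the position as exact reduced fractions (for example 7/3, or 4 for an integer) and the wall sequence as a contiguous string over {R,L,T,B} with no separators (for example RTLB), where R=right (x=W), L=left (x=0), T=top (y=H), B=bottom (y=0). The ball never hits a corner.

Final position: (1,8)
Wall sequence: TLRBLRT

1. t=2 → T at (1,8); v=(-2,-1)
2. t=1/2 → L at (0,15/2); v=(2,-1)
3. t=4 → R at (8,7/2); v=(-2,-1)
4. t=7/2 → B at (1,0); v=(-2,1)
5. t=1/2 → L at (0,1/2); v=(2,1)
6. t=4 → R at (8,9/2); v=(-2,1)
7. t=7/2 → T at (1,8); v=(-2,-1)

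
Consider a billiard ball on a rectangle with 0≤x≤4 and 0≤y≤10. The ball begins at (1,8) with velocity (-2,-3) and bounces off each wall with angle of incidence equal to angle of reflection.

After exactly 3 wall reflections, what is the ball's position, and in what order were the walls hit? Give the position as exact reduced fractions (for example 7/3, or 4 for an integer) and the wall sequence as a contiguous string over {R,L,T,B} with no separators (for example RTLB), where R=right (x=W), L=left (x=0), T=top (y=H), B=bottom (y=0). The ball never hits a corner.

1. t=1/2 → L at (0,13/2); v=(2,-3)
2. t=2 → R at (4,1/2); v=(-2,-3)
3. t=1/6 → B at (11/3,0); v=(-2,3)

Final position: (11/3,0)
Wall sequence: LRB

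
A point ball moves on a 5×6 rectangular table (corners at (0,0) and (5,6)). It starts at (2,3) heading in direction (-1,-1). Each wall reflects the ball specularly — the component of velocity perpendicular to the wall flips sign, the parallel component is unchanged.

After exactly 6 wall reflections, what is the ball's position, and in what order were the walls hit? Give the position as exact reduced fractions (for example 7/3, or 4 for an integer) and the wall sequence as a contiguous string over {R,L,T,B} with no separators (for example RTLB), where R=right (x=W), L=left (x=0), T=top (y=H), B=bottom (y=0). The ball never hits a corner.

1. t=2 → L at (0,1); v=(1,-1)
2. t=1 → B at (1,0); v=(1,1)
3. t=4 → R at (5,4); v=(-1,1)
4. t=2 → T at (3,6); v=(-1,-1)
5. t=3 → L at (0,3); v=(1,-1)
6. t=3 → B at (3,0); v=(1,1)

Final position: (3,0)
Wall sequence: LBRTLB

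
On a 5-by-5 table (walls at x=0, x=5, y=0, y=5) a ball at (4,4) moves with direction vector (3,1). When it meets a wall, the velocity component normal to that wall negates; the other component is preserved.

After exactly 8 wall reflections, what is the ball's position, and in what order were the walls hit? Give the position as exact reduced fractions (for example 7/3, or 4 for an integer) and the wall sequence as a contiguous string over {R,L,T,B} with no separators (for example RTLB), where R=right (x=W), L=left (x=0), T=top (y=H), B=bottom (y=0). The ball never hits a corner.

1. t=1/3 → R at (5,13/3); v=(-3,1)
2. t=2/3 → T at (3,5); v=(-3,-1)
3. t=1 → L at (0,4); v=(3,-1)
4. t=5/3 → R at (5,7/3); v=(-3,-1)
5. t=5/3 → L at (0,2/3); v=(3,-1)
6. t=2/3 → B at (2,0); v=(3,1)
7. t=1 → R at (5,1); v=(-3,1)
8. t=5/3 → L at (0,8/3); v=(3,1)

Final position: (0,8/3)
Wall sequence: RTLRLBRL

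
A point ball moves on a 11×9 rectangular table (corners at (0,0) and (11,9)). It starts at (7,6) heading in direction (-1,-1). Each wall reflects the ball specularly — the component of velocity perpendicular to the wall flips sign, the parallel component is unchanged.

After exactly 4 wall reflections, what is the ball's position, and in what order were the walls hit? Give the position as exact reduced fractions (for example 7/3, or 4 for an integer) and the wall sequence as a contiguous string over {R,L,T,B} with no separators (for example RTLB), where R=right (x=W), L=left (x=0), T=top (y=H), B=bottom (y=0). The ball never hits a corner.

Final position: (11,6)
Wall sequence: BLTR

1. t=6 → B at (1,0); v=(-1,1)
2. t=1 → L at (0,1); v=(1,1)
3. t=8 → T at (8,9); v=(1,-1)
4. t=3 → R at (11,6); v=(-1,-1)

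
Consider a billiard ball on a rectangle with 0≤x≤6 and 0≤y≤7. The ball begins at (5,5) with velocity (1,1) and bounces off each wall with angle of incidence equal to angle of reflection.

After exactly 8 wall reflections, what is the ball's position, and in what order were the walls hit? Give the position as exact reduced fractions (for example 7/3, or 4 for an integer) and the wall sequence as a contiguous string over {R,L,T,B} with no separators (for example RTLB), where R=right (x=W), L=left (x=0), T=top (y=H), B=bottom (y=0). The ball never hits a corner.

1. t=1 → R at (6,6); v=(-1,1)
2. t=1 → T at (5,7); v=(-1,-1)
3. t=5 → L at (0,2); v=(1,-1)
4. t=2 → B at (2,0); v=(1,1)
5. t=4 → R at (6,4); v=(-1,1)
6. t=3 → T at (3,7); v=(-1,-1)
7. t=3 → L at (0,4); v=(1,-1)
8. t=4 → B at (4,0); v=(1,1)

Final position: (4,0)
Wall sequence: RTLBRTLB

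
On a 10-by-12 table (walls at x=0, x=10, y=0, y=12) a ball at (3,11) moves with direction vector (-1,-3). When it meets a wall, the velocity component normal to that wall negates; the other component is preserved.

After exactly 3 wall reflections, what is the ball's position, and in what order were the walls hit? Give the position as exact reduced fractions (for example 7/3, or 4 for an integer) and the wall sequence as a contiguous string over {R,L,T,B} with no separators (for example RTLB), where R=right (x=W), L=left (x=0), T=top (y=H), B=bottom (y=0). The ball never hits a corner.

Final position: (14/3,12)
Wall sequence: LBT

1. t=3 → L at (0,2); v=(1,-3)
2. t=2/3 → B at (2/3,0); v=(1,3)
3. t=4 → T at (14/3,12); v=(1,-3)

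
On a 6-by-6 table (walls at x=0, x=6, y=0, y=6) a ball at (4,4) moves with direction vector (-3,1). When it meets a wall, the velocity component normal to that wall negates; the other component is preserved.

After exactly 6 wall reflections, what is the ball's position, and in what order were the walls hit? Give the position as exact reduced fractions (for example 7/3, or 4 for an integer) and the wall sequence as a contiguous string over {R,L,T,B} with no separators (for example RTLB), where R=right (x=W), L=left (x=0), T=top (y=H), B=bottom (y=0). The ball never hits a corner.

1. t=4/3 → L at (0,16/3); v=(3,1)
2. t=2/3 → T at (2,6); v=(3,-1)
3. t=4/3 → R at (6,14/3); v=(-3,-1)
4. t=2 → L at (0,8/3); v=(3,-1)
5. t=2 → R at (6,2/3); v=(-3,-1)
6. t=2/3 → B at (4,0); v=(-3,1)

Final position: (4,0)
Wall sequence: LTRLRB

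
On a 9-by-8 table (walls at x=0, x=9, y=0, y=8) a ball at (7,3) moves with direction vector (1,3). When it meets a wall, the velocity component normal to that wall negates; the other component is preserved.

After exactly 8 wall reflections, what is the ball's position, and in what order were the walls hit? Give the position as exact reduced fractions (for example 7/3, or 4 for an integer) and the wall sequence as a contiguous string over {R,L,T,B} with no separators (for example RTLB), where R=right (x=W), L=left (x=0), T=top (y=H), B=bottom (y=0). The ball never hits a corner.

Final position: (4,0)
Wall sequence: TRBTBLTB

1. t=5/3 → T at (26/3,8); v=(1,-3)
2. t=1/3 → R at (9,7); v=(-1,-3)
3. t=7/3 → B at (20/3,0); v=(-1,3)
4. t=8/3 → T at (4,8); v=(-1,-3)
5. t=8/3 → B at (4/3,0); v=(-1,3)
6. t=4/3 → L at (0,4); v=(1,3)
7. t=4/3 → T at (4/3,8); v=(1,-3)
8. t=8/3 → B at (4,0); v=(1,3)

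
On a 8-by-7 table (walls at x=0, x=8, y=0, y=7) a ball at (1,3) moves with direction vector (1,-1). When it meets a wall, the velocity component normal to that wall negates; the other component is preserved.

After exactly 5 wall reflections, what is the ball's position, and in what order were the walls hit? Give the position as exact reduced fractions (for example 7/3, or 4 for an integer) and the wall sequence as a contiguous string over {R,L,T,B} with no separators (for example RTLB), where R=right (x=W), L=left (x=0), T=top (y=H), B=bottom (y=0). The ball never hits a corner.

Final position: (2,0)
Wall sequence: BRTLB

1. t=3 → B at (4,0); v=(1,1)
2. t=4 → R at (8,4); v=(-1,1)
3. t=3 → T at (5,7); v=(-1,-1)
4. t=5 → L at (0,2); v=(1,-1)
5. t=2 → B at (2,0); v=(1,1)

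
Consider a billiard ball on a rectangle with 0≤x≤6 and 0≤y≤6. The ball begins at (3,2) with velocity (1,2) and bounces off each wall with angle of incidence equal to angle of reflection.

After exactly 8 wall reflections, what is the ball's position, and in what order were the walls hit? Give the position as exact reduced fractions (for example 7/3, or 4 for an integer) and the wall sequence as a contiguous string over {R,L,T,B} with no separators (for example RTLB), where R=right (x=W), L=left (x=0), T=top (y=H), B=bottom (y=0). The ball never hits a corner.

1. t=2 → T at (5,6); v=(1,-2)
2. t=1 → R at (6,4); v=(-1,-2)
3. t=2 → B at (4,0); v=(-1,2)
4. t=3 → T at (1,6); v=(-1,-2)
5. t=1 → L at (0,4); v=(1,-2)
6. t=2 → B at (2,0); v=(1,2)
7. t=3 → T at (5,6); v=(1,-2)
8. t=1 → R at (6,4); v=(-1,-2)

Final position: (6,4)
Wall sequence: TRBTLBTR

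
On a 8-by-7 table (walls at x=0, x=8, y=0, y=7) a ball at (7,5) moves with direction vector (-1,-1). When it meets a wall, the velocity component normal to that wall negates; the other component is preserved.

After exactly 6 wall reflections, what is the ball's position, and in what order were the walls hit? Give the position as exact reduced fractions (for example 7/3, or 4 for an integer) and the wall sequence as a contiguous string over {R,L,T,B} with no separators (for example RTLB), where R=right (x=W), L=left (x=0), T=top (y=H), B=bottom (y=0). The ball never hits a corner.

Final position: (0,4)
Wall sequence: BLTRBL

1. t=5 → B at (2,0); v=(-1,1)
2. t=2 → L at (0,2); v=(1,1)
3. t=5 → T at (5,7); v=(1,-1)
4. t=3 → R at (8,4); v=(-1,-1)
5. t=4 → B at (4,0); v=(-1,1)
6. t=4 → L at (0,4); v=(1,1)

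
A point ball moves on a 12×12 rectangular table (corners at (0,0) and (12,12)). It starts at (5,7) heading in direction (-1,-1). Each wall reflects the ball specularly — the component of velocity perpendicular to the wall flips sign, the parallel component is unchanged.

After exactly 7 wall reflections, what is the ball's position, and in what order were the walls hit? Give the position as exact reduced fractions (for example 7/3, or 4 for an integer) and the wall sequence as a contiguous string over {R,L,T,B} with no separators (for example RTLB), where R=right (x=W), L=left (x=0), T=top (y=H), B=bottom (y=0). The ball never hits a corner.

Final position: (12,10)
Wall sequence: LBRTLBR

1. t=5 → L at (0,2); v=(1,-1)
2. t=2 → B at (2,0); v=(1,1)
3. t=10 → R at (12,10); v=(-1,1)
4. t=2 → T at (10,12); v=(-1,-1)
5. t=10 → L at (0,2); v=(1,-1)
6. t=2 → B at (2,0); v=(1,1)
7. t=10 → R at (12,10); v=(-1,1)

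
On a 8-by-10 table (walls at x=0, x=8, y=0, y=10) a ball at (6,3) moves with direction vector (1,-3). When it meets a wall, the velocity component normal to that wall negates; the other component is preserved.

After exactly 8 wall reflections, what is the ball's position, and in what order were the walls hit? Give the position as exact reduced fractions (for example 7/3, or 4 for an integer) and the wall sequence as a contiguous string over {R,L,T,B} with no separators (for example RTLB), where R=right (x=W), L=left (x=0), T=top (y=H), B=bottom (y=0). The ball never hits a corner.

1. t=1 → B at (7,0); v=(1,3)
2. t=1 → R at (8,3); v=(-1,3)
3. t=7/3 → T at (17/3,10); v=(-1,-3)
4. t=10/3 → B at (7/3,0); v=(-1,3)
5. t=7/3 → L at (0,7); v=(1,3)
6. t=1 → T at (1,10); v=(1,-3)
7. t=10/3 → B at (13/3,0); v=(1,3)
8. t=10/3 → T at (23/3,10); v=(1,-3)

Final position: (23/3,10)
Wall sequence: BRTBLTBT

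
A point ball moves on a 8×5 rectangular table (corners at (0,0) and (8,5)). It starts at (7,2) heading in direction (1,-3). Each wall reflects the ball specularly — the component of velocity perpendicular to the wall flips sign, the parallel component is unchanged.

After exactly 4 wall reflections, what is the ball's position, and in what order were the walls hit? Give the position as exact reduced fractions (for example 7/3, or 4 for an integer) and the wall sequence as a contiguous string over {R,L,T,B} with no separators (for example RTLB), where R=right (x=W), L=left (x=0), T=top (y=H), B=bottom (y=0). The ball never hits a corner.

Final position: (5,0)
Wall sequence: BRTB

1. t=2/3 → B at (23/3,0); v=(1,3)
2. t=1/3 → R at (8,1); v=(-1,3)
3. t=4/3 → T at (20/3,5); v=(-1,-3)
4. t=5/3 → B at (5,0); v=(-1,3)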